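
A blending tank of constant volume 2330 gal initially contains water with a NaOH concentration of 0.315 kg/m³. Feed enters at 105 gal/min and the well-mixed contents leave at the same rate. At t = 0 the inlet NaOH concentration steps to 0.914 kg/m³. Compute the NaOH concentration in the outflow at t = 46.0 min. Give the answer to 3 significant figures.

Transient balance on the dissolved component: V dC/dt = Q(C_in − C).
Rewrite as dC/dt + C/τ = C_in/τ, τ = V/Q = 22.190 min.
This is linear first-order; C(t) = C_in + (C₀ − C_in) e^(−t/τ).
C(46.0) = 0.914 + (0.315 − 0.914)·e^(−46.0/22.190) = 0.914 + (-0.59900)·0.12581 = 0.83864 kg/m³.

0.839 kg/m³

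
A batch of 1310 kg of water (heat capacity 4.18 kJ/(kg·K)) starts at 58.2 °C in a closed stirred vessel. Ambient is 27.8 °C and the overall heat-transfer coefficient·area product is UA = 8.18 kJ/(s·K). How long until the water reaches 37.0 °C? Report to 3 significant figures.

Lumped-capacitance energy balance: M c_p dT/dt = UA(T_amb − T).
τ = M c_p/UA = 669.41 s; T_ss = T_amb = 27.800 °C.
T(t) = T_ss + (T₀ − T_ss)e^(−t/τ); set T = 37.0:
t = −τ ln[(T − T_ss)/(T₀ − T_ss)] = −669.41 · ln(0.30263) = 800.11 s.

800 s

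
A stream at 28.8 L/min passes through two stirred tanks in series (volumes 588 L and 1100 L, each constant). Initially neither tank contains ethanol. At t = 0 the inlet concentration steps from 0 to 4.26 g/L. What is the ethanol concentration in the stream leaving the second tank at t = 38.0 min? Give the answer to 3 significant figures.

1.64 g/L

Time constants: τᵢ = Vᵢ/Q for each well-mixed tank.
τ₁ = 588/28.8 = 20.417 min; τ₂ = 1100/28.8 = 38.194 min.
Solving the cascade with C₁(0)=C₂(0)=0 gives C₂(t) = C_in[1 − (τ₁ e^(−t/τ₁) − τ₂ e^(−t/τ₂))/(τ₁ − τ₂)].
At t = 38.0: e^(−t/τ₁) = 0.15548, e^(−t/τ₂) = 0.36976.
C₂ = 4.26·[1 − (20.417·0.15548 − 38.194·0.36976)/(-17.778)] = 4.26·0.38416 = 1.6365 g/L.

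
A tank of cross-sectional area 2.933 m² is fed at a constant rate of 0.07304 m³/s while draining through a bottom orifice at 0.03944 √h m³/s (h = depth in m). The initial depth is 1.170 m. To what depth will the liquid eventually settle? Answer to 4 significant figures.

A dh/dt = Q_in − 0.03944 √h. Steady state requires inflow = outflow:
Q_in = 0.03944 √h_ss ⇒ √h_ss = 0.07304/0.03944 = 1.85193.
h_ss = 1.85193² = 3.42963 m. (Since h₀ = 1.170 m < h_ss, the level will rise toward this value.)

3.430 m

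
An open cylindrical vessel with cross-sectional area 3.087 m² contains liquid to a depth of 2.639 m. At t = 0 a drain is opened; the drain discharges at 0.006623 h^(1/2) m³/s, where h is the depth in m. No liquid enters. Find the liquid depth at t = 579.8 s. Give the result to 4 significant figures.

Accumulation of liquid (constant cross-section A): A dh/dt = −0.006623 √h.
∫ h^(−1/2) dh = −(0.006623/A) ∫ dt, giving 2√h = 2√h₀ − (0.006623/A) t.
√h = √2.639 − 0.006623·579.8/(2·3.087) = 1.62450 − 0.621966 = 1.00253.
h = 1.00253² = 1.00508 m.

1.005 m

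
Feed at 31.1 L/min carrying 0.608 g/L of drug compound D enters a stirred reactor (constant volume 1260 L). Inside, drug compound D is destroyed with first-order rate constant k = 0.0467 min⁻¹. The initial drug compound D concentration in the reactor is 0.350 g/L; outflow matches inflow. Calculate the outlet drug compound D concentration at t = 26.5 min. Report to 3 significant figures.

V dC/dt = Q(C_in − C) − k V C.
This is linear with rate a = Q/V + k = 0.071383 min⁻¹.
C_ss = Q C_in/(Q + kV) = 0.21023 g/L; C(t) = C_ss + (C₀ − C_ss) e^(−a t).
C(26.5) = 0.21023 + (0.13977)·e^(−0.071383·26.5) = 0.21023 + (0.13977)·0.15082 = 0.23131 g/L.

0.231 g/L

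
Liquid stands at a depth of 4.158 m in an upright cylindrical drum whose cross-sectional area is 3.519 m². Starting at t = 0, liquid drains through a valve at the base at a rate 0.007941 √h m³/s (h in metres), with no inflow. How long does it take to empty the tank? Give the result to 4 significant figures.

1807 s

With no inflow, A dh/dt = −0.007941 √h.
This is separable: 2 d(√h)/dt = −0.007941/A, so √h = √h₀ − (0.007941/(2A)) t.
Set h = 0: 2√h₀ = (0.007941/A) t_empty ⇒ t_empty = 2A√h₀/0.007941.
t_empty = 2·3.519·√4.158/0.007941 = 7.03800·2.03912/0.007941 = 1807.24 s.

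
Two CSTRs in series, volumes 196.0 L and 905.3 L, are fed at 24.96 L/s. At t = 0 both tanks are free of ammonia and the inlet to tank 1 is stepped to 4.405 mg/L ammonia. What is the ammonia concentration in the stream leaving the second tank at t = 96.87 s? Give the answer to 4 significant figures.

Species balance on tank i: dCᵢ/dt = (Cᵢ₋₁ − Cᵢ)/τᵢ with τᵢ = Vᵢ/Q.
τ₁ = 196.0/24.96 = 7.85256 s; τ₂ = 905.3/24.96 = 36.2700 s.
Solving the cascade with C₁(0)=C₂(0)=0 gives C₂(t) = C_in[1 − (τ₁ e^(−t/τ₁) − τ₂ e^(−t/τ₂))/(τ₁ − τ₂)].
At t = 96.87: e^(−t/τ₁) = 4.39037e-06, e^(−t/τ₂) = 0.0691968.
C₂ = 4.405·[1 − (7.85256·4.39037e-06 − 36.2700·0.0691968)/(-28.4175)] = 4.405·0.911683 = 4.01596 mg/L.

4.016 mg/L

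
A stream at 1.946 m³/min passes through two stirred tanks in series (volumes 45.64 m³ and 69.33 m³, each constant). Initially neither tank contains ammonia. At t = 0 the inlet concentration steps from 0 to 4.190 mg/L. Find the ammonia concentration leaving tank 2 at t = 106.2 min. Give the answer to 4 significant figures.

Species balance on tank i: dCᵢ/dt = (Cᵢ₋₁ − Cᵢ)/τᵢ with τᵢ = Vᵢ/Q.
τ₁ = 45.64/1.946 = 23.4532 min; τ₂ = 69.33/1.946 = 35.6269 min.
Tank 1: C₁ = C_in(1 − e^(−t/τ₁)). Tank 2 (τ₁ ≠ τ₂): C₂ = C_in[1 − (τ₁ e^(−t/τ₁) − τ₂ e^(−t/τ₂))/(τ₁ − τ₂)].
At t = 106.2: e^(−t/τ₁) = 0.0108005, e^(−t/τ₂) = 0.0507476.
C₂ = 4.190·[1 − (23.4532·0.0108005 − 35.6269·0.0507476)/(-12.1737)] = 4.190·0.872292 = 3.65491 mg/L.

3.655 mg/L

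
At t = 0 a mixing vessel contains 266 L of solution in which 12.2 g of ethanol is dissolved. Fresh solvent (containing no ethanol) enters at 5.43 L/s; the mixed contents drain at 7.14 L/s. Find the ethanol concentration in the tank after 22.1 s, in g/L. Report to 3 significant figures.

0.0282 g/L

Let m(t) be the amount of ethanol. Volume: V(t) = V₀ + (Q_in − Q_out) t = 266 − 1.7100 t; V(22.1) = 228.21 L.
No ethanol enters, so dm/dt = −Q_out · (m/V).
Separate: dm/m = −Q_out dt/V(t) ⇒ ln(m/m₀) = −(Q_out/(Q_in−Q_out)) ln(V/V₀).
m = m₀ (V₀/V)^(Q_out/(Q_in−Q_out)) = 12.2 × (266/228.21)^(-4.1754) = 6.4341 g.
C = m/V = 6.4341/228.21 = 0.028194 g/L.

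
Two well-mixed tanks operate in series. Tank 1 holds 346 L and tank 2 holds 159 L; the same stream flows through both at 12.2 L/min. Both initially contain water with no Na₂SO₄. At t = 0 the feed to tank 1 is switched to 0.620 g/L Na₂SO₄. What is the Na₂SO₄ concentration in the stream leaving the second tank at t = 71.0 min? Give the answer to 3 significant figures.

Time constants: τᵢ = Vᵢ/Q for each well-mixed tank.
τ₁ = 346/12.2 = 28.361 min; τ₂ = 159/12.2 = 13.033 min.
Solving the cascade with C₁(0)=C₂(0)=0 gives C₂(t) = C_in[1 − (τ₁ e^(−t/τ₁) − τ₂ e^(−t/τ₂))/(τ₁ − τ₂)].
At t = 71.0: e^(−t/τ₁) = 0.081801, e^(−t/τ₂) = 0.0043058.
C₂ = 0.620·[1 − (28.361·0.081801 − 13.033·0.0043058)/(15.328)] = 0.620·0.85231 = 0.52843 g/L.

0.528 g/L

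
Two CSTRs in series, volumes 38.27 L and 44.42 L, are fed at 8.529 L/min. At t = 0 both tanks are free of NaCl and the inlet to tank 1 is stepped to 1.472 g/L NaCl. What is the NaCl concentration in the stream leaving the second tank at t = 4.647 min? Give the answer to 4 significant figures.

Each tank obeys Vᵢ dCᵢ/dt = Q(Cᵢ₋₁ − Cᵢ), so τᵢ = Vᵢ/Q.
τ₁ = 38.27/8.529 = 4.48704 min; τ₂ = 44.42/8.529 = 5.20811 min.
Tank 1: C₁ = C_in(1 − e^(−t/τ₁)). Tank 2 (τ₁ ≠ τ₂): C₂ = C_in[1 − (τ₁ e^(−t/τ₁) − τ₂ e^(−t/τ₂))/(τ₁ − τ₂)].
At t = 4.647: e^(−t/τ₁) = 0.354996, e^(−t/τ₂) = 0.409728.
C₂ = 1.472·[1 − (4.48704·0.354996 − 5.20811·0.409728)/(-0.721069)] = 1.472·0.249688 = 0.367541 g/L.

0.3675 g/L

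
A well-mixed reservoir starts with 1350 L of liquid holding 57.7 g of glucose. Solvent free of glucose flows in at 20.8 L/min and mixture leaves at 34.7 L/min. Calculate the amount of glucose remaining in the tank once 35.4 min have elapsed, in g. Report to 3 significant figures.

Let m(t) be the amount of glucose. Volume: V(t) = V₀ + (Q_in − Q_out) t = 1350 − 13.900 t; V(35.4) = 857.94 L.
No glucose enters, so dm/dt = −Q_out · (m/V).
Separate: dm/m = −Q_out dt/V(t) ⇒ ln(m/m₀) = −(Q_out/(Q_in−Q_out)) ln(V/V₀).
m = m₀ (V₀/V)^(Q_out/(Q_in−Q_out)) = 57.7 × (1350/857.94)^(-2.4964) = 18.608 g.

18.6 g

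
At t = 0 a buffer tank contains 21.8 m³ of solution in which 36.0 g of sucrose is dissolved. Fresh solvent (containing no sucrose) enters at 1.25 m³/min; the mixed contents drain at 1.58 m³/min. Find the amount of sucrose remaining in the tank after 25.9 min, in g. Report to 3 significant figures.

Total volume: dV/dt = Q_in − Q_out = -0.33000 m³/min, so V(t) = 21.8 − 0.33000 t and V(25.9) = 13.253 m³.
Species balance (pure solvent in): dm/dt = −Q_out · m/V(t).
dm/m = −Q_out dt/(V₀ − 0.33000 t); integrating gives ln(m/m₀) = −(Q_out/(Q_in−Q_out)) ln(V/V₀).
m = m₀ (V₀/V)^(Q_out/(Q_in−Q_out)) = 36.0 × (21.8/13.253)^(-4.7879) = 3.3223 g.

3.32 g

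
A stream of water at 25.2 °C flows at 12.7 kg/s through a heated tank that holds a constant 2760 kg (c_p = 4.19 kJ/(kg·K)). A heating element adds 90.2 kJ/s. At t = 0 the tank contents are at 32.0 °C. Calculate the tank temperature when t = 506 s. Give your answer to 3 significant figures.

M c_p dT/dt = ṁ c_p (T_in − T) + Q̇.
Rearrange: dT/dt = (T_ss − T)/τ with τ = M/ṁ = 217.32 s and T_ss = T_in + Q̇/(ṁ c_p) = 26.895 °C.
Solution: T(t) = T_ss + (T₀ − T_ss) e^(−t/τ).
T(506) = 26.895 + (5.1049)·e^(−506/217.32) = 26.895 + (5.1049)·0.097458 = 27.393 °C.

27.4 °C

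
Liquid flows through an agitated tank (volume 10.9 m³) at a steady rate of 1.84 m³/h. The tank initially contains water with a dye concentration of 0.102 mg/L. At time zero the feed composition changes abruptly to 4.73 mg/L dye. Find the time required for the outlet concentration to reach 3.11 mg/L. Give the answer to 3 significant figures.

6.22 h

Mass balance on the solute (V constant): V dC/dt = Q(C_in − C), so τ = V/Q = 5.9239 h.
C(t) = C_in + (C₀ − C_in) e^(−t/τ). Set C = 3.11 and solve for t:
e^(−t/τ) = (C − C_in)/(C₀ − C_in) = (3.11 − 4.73)/(0.102 − 4.73) = 0.35004
t = −τ ln(…) = 5.9239 × 1.0497 = 6.2183 h.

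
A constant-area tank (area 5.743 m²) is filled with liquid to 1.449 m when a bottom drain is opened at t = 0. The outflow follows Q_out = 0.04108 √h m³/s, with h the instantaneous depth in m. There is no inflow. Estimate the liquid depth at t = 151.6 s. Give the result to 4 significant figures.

0.4376 m

With no inflow, A dh/dt = −0.04108 √h.
Separate and integrate: 2(√h − √h₀) = −(0.04108/A) t.
√h = √1.449 − 0.04108·151.6/(2·5.743) = 1.20374 − 0.542202 = 0.661543.
h = 0.661543² = 0.437639 m.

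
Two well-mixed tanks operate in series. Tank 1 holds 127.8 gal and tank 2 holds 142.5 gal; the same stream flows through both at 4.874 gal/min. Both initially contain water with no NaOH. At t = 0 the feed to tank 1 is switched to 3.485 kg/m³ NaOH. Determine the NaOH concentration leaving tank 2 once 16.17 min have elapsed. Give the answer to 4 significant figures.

0.4064 kg/m³

Each tank obeys Vᵢ dCᵢ/dt = Q(Cᵢ₋₁ − Cᵢ), so τᵢ = Vᵢ/Q.
τ₁ = 127.8/4.874 = 26.2208 min; τ₂ = 142.5/4.874 = 29.2368 min.
Solving the cascade with C₁(0)=C₂(0)=0 gives C₂(t) = C_in[1 − (τ₁ e^(−t/τ₁) − τ₂ e^(−t/τ₂))/(τ₁ − τ₂)].
At t = 16.17: e^(−t/τ₁) = 0.539730, e^(−t/τ₂) = 0.575181.
C₂ = 3.485·[1 − (26.2208·0.539730 − 29.2368·0.575181)/(-3.01600)] = 3.485·0.116611 = 0.406389 kg/m³.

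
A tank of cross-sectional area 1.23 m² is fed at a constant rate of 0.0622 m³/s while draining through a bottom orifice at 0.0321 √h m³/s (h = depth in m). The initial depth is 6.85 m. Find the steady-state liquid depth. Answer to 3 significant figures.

A dh/dt = Q_in − 0.0321 √h. Steady state requires inflow = outflow:
Q_in = 0.0321 √h_ss ⇒ √h_ss = 0.0622/0.0321 = 1.9377.
h_ss = 1.9377² = 3.7547 m. (Since h₀ = 6.85 m > h_ss, the level will fall toward this value.)

3.75 m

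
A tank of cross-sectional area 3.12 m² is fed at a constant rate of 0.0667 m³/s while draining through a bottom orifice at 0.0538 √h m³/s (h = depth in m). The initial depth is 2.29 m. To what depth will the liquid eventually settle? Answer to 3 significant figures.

Level balance: A dh/dt = 0.0667 − 0.0538 √h. Setting dh/dt = 0:
Q_in = 0.0538 √h_ss ⇒ √h_ss = 0.0667/0.0538 = 1.2398.
h_ss = 1.2398² = 1.5370 m. (Since h₀ = 2.29 m > h_ss, the level will fall toward this value.)

1.54 m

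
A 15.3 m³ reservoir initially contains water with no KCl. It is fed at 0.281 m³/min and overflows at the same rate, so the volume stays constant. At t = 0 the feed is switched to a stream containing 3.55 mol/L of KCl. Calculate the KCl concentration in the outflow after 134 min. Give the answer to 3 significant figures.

Species balance on the tank: V dC/dt = Q(C_in − C).
So dC/dt = (C_in − C)/τ with τ = V/Q = 15.3/0.281 = 54.448 min.
Integrating: C(t) = C_in + (C₀ − C_in) e^(−t/τ).
C(134) = 3.55 + (0 − 3.55)·e^(−134/54.448) = 3.55 + (-3.5500)·0.085346 = 3.2470 mol/L.

3.25 mol/L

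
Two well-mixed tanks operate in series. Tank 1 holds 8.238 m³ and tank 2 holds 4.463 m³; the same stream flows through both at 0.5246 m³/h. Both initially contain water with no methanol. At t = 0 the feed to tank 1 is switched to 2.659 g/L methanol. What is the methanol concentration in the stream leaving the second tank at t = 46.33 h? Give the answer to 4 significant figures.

2.369 g/L

Time constants: τᵢ = Vᵢ/Q for each well-mixed tank.
τ₁ = 8.238/0.5246 = 15.7034 h; τ₂ = 4.463/0.5246 = 8.50743 h.
Tank 1: C₁ = C_in(1 − e^(−t/τ₁)). Tank 2 (τ₁ ≠ τ₂): C₂ = C_in[1 − (τ₁ e^(−t/τ₁) − τ₂ e^(−t/τ₂))/(τ₁ − τ₂)].
At t = 46.33: e^(−t/τ₁) = 0.0523231, e^(−t/τ₂) = 0.00431428.
C₂ = 2.659·[1 − (15.7034·0.0523231 − 8.50743·0.00431428)/(7.19596)] = 2.659·0.890918 = 2.36895 g/L.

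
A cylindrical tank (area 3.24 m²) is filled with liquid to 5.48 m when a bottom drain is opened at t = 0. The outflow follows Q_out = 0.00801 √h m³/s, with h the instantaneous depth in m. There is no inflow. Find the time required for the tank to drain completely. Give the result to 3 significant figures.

1890 s

A dh/dt = −Q_out = −0.00801 √h.
This is separable: 2 d(√h)/dt = −0.00801/A, so √h = √h₀ − (0.00801/(2A)) t.
Tank is empty when √h = 0: t_empty = 2A√h₀/0.00801.
t_empty = 2·3.24·√5.48/0.00801 = 6.4800·2.3409/0.00801 = 1893.8 s.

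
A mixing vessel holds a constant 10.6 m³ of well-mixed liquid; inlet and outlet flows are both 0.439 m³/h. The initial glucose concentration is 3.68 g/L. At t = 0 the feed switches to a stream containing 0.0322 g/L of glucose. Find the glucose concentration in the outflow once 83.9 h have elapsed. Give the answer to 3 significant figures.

0.145 g/L

Accumulation = in − out for the solute gives V dC/dt = Q(C_in − C).
Rewrite as dC/dt + C/τ = C_in/τ, τ = V/Q = 24.146 h.
Integrating: C(t) = C_in + (C₀ − C_in) e^(−t/τ).
C(83.9) = 0.0322 + (3.68 − 0.0322)·e^(−83.9/24.146) = 0.0322 + (3.6478)·0.030970 = 0.14517 g/L.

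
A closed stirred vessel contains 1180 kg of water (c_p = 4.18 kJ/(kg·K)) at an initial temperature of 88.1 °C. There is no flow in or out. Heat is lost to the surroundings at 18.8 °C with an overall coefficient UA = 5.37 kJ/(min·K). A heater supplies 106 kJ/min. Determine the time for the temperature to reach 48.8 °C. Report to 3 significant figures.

Energy balance: M c_p dT/dt = −UA(T − T_amb) + Q̇.
τ = M c_p/UA = 918.51 min; T_ss = T_amb + Q̇/UA = 18.8 + 106/5.37 = 38.539 °C.
T(t) = T_ss + (T₀ − T_ss)e^(−t/τ); set T = 48.8:
t = −τ ln[(T − T_ss)/(T₀ − T_ss)] = −918.51 · ln(0.20703) = 1446.5 min.

1450 min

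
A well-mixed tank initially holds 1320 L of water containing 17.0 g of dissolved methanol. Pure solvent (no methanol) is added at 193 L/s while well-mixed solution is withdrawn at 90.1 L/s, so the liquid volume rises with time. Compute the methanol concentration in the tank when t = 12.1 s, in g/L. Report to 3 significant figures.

Total volume: dV/dt = Q_in − Q_out = 102.90 L/s, so V(t) = 1320 + 102.90 t and V(12.1) = 2565.1 L.
Species balance (pure solvent in): dm/dt = −Q_out · m/V(t).
Separate: dm/m = −Q_out dt/V(t) ⇒ ln(m/m₀) = −(Q_out/(Q_in−Q_out)) ln(V/V₀).
m = m₀ (V₀/V)^(Q_out/(Q_in−Q_out)) = 17.0 × (1320/2565.1)^(0.87561) = 9.5019 g.
C = m/V = 9.5019/2565.1 = 0.0037043 g/L.

0.00370 g/L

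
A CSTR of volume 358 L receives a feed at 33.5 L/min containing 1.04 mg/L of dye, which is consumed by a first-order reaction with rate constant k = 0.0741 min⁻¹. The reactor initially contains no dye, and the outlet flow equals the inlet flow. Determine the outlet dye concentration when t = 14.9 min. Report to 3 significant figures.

0.533 mg/L

Species balance: V dC/dt = Q C_in − Q C − k V C.
This is linear with rate a = Q/V + k = 0.16768 min⁻¹.
C_ss = Q C_in/(Q + kV) = 0.58040 mg/L; C(t) = C_ss + (C₀ − C_ss) e^(−a t).
C(14.9) = 0.58040 + (-0.58040)·e^(−0.16768·14.9) = 0.58040 + (-0.58040)·0.082219 = 0.53268 mg/L.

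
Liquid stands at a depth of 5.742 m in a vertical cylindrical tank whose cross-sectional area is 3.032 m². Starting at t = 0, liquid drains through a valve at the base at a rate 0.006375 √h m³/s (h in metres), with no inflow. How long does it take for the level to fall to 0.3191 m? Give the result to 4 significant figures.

A dh/dt = −Q_out = −0.006375 √h.
Separate and integrate: 2(√h − √h₀) = −(0.006375/A) t.
t = 2A(√h₀ − √h)/0.006375 = 2·3.032·(√5.742 − √0.3191)/0.006375
  = 6.06400 × (2.39625 − 0.564889) / 0.006375 = 1742.02 s.

1742 s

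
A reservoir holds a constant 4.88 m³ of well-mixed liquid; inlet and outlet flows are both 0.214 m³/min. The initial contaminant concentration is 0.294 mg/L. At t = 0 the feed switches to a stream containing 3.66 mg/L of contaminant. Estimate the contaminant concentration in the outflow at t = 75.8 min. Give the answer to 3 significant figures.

Unsteady species balance (constant V, well mixed): V dC/dt = Q(C_in − C).
Time constant τ = V/Q = 4.88/0.214 = 22.804 min.
Solution: C(t) = C_in + (C₀ − C_in) e^(−t/τ).
C(75.8) = 3.66 + (0.294 − 3.66)·e^(−75.8/22.804) = 3.66 + (-3.3660)·0.036008 = 3.5388 mg/L.

3.54 mg/L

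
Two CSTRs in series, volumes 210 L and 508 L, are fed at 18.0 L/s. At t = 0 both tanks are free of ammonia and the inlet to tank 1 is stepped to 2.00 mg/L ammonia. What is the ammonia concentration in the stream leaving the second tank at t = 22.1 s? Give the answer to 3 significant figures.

Species balance on tank i: dCᵢ/dt = (Cᵢ₋₁ − Cᵢ)/τᵢ with τᵢ = Vᵢ/Q.
τ₁ = 210/18.0 = 11.667 s; τ₂ = 508/18.0 = 28.222 s.
Tank 1: C₁ = C_in(1 − e^(−t/τ₁)). Tank 2 (τ₁ ≠ τ₂): C₂ = C_in[1 − (τ₁ e^(−t/τ₁) − τ₂ e^(−t/τ₂))/(τ₁ − τ₂)].
At t = 22.1: e^(−t/τ₁) = 0.15043, e^(−t/τ₂) = 0.45700.
C₂ = 2.00·[1 − (11.667·0.15043 − 28.222·0.45700)/(-16.556)] = 2.00·0.32696 = 0.65391 mg/L.

0.654 mg/L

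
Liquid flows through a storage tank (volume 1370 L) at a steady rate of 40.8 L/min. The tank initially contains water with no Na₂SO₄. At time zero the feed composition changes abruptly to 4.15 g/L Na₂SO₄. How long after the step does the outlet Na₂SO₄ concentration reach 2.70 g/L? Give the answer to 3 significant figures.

35.3 min

Mass balance on the solute (V constant): V dC/dt = Q(C_in − C), so τ = V/Q = 33.578 min.
C(t) = C_in + (C₀ − C_in) e^(−t/τ). Set C = 2.70 and solve for t:
e^(−t/τ) = (C − C_in)/(C₀ − C_in) = (2.70 − 4.15)/(0 − 4.15) = 0.34940
t = −τ ln(…) = 33.578 × 1.0515 = 35.309 min.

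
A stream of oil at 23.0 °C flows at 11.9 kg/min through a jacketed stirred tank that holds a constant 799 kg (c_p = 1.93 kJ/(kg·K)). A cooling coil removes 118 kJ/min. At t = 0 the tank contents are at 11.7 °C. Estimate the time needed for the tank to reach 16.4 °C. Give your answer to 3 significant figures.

Heat balance on the well-mixed liquid: M c_p dT/dt = ṁ c_p (T_in − T) − 118.
τ = M/ṁ = 67.143 min; T_ss = T_in − Q̇/(ṁ c_p) = 17.862 °C.
T(t) = T_ss + (T₀ − T_ss) e^(−t/τ). Set T = 16.4:
e^(−t/τ) = (16.4 − 17.862)/(11.7 − 17.862) = 0.23728
t = −67.143 · ln(0.23728) = 96.585 min.

96.6 min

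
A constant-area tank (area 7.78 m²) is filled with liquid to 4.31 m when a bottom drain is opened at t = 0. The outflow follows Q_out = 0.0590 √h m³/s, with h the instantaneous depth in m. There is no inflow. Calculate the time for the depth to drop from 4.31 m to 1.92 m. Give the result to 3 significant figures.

182 s

Accumulation of liquid (constant cross-section A): A dh/dt = −0.0590 √h.
∫ h^(−1/2) dh = −(0.0590/A) ∫ dt, giving 2√h = 2√h₀ − (0.0590/A) t.
t = 2A(√h₀ − √h)/0.0590 = 2·7.78·(√4.31 − √1.92)/0.0590
  = 15.560 × (2.0761 − 1.3856) / 0.0590 = 182.08 s.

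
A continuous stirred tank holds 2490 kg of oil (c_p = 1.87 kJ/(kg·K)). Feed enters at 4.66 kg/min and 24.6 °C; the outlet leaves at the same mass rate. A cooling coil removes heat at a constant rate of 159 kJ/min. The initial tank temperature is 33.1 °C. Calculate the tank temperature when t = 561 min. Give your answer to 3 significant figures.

15.7 °C

Energy balance: M c_p dT/dt = ṁ c_p (T_in − T) − 159.
τ = M/ṁ = 534.33 min; T_ss = T_in − Q̇/(ṁ c_p) = 24.6 − 159/(4.66·1.87) = 6.3539 °C.
This is linear first-order; T(t) = T_ss + (T₀ − T_ss) e^(−t/τ).
T(561) = 6.3539 + (26.746)·e^(−561/534.33) = 6.3539 + (26.746)·0.34997 = 15.714 °C.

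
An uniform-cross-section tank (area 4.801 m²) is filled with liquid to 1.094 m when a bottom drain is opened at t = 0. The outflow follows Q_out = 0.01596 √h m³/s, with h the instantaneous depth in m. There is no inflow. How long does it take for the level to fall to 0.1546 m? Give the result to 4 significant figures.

392.7 s

A dh/dt = −Q_out = −0.01596 √h.
Separate and integrate: 2(√h − √h₀) = −(0.01596/A) t.
t = 2A(√h₀ − √h)/0.01596 = 2·4.801·(√1.094 − √0.1546)/0.01596
  = 9.60200 × (1.04594 − 0.393192) / 0.01596 = 392.715 s.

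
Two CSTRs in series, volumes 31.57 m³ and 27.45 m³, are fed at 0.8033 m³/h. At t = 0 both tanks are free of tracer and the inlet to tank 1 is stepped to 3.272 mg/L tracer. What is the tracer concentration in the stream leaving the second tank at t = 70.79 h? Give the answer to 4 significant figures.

1.879 mg/L

Time constants: τᵢ = Vᵢ/Q for each well-mixed tank.
τ₁ = 31.57/0.8033 = 39.3004 h; τ₂ = 27.45/0.8033 = 34.1715 h.
Solving the cascade with C₁(0)=C₂(0)=0 gives C₂(t) = C_in[1 − (τ₁ e^(−t/τ₁) − τ₂ e^(−t/τ₂))/(τ₁ − τ₂)].
At t = 70.79: e^(−t/τ₁) = 0.165092, e^(−t/τ₂) = 0.125983.
C₂ = 3.272·[1 − (39.3004·0.165092 − 34.1715·0.125983)/(5.12884)] = 3.272·0.574344 = 1.87925 mg/L.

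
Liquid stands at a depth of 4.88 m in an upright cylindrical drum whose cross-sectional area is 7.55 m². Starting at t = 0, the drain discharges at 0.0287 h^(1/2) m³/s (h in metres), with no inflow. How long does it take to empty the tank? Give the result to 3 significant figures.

With no inflow, A dh/dt = −0.0287 √h.
Separate and integrate: 2(√h − √h₀) = −(0.0287/A) t.
Set h = 0: 2√h₀ = (0.0287/A) t_empty ⇒ t_empty = 2A√h₀/0.0287.
t_empty = 2·7.55·√4.88/0.0287 = 15.100·2.2091/0.0287 = 1162.3 s.

1160 s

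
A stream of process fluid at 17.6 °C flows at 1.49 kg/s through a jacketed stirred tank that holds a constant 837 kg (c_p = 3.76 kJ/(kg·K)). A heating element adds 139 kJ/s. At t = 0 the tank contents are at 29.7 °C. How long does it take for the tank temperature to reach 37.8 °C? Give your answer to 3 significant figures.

570 s

M c_p dT/dt = ṁ c_p (T_in − T) + Q̇.
τ = M/ṁ = 561.74 s; T_ss = T_in + Q̇/(ṁ c_p) = 42.411 °C.
T(t) = T_ss + (T₀ − T_ss) e^(−t/τ). Set T = 37.8:
e^(−t/τ) = (37.8 − 42.411)/(29.7 − 42.411) = 0.36275
t = −561.74 · ln(0.36275) = 569.64 s.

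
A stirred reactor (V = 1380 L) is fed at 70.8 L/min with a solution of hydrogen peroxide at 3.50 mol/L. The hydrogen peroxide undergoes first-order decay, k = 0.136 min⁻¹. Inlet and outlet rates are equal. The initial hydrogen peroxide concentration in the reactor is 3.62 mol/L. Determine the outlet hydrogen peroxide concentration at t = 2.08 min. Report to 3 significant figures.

2.76 mol/L

Species balance: V dC/dt = Q C_in − Q C − k V C.
This is linear with rate a = Q/V + k = 0.18730 min⁻¹.
C_ss = Q C_in/(Q + kV) = 0.95868 mol/L; C(t) = C_ss + (C₀ − C_ss) e^(−a t).
C(2.08) = 0.95868 + (2.6613)·e^(−0.18730·2.08) = 0.95868 + (2.6613)·0.67733 = 2.7613 mol/L.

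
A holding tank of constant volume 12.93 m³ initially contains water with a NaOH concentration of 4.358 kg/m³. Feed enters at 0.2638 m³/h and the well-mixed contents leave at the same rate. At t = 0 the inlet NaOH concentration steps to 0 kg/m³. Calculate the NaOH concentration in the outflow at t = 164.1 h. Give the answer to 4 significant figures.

Mass balance on the solute (V constant): V dC/dt = Q(C_in − C).
Rewrite as dC/dt + C/τ = C_in/τ, τ = V/Q = 49.0144 h.
This is linear first-order; C(t) = C_in + (C₀ − C_in) e^(−t/τ).
C(164.1) = 0 + (4.358 − 0)·e^(−164.1/49.0144) = 0 + (4.35800)·0.0351548 = 0.153204 kg/m³.

0.1532 kg/m³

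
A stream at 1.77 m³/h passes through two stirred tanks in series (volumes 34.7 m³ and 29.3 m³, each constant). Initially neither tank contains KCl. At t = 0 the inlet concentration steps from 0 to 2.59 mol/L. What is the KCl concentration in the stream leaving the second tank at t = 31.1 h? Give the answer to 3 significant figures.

1.33 mol/L

Time constants: τᵢ = Vᵢ/Q for each well-mixed tank.
τ₁ = 34.7/1.77 = 19.605 h; τ₂ = 29.3/1.77 = 16.554 h.
Solving the cascade with C₁(0)=C₂(0)=0 gives C₂(t) = C_in[1 − (τ₁ e^(−t/τ₁) − τ₂ e^(−t/τ₂))/(τ₁ − τ₂)].
At t = 31.1: e^(−t/τ₁) = 0.20467, e^(−t/τ₂) = 0.15278.
C₂ = 2.59·[1 − (19.605·0.20467 − 16.554·0.15278)/(3.0508)] = 2.59·0.51381 = 1.3308 mol/L.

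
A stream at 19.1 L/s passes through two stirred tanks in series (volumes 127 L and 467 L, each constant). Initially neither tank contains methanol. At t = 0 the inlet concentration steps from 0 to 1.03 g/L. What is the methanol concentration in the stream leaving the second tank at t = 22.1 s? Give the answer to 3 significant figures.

0.471 g/L

Species balance on tank i: dCᵢ/dt = (Cᵢ₋₁ − Cᵢ)/τᵢ with τᵢ = Vᵢ/Q.
τ₁ = 127/19.1 = 6.6492 s; τ₂ = 467/19.1 = 24.450 s.
Solving the cascade with C₁(0)=C₂(0)=0 gives C₂(t) = C_in[1 − (τ₁ e^(−t/τ₁) − τ₂ e^(−t/τ₂))/(τ₁ − τ₂)].
At t = 22.1: e^(−t/τ₁) = 0.036019, e^(−t/τ₂) = 0.40500.
C₂ = 1.03·[1 − (6.6492·0.036019 − 24.450·0.40500)/(-17.801)] = 1.03·0.45718 = 0.47089 g/L.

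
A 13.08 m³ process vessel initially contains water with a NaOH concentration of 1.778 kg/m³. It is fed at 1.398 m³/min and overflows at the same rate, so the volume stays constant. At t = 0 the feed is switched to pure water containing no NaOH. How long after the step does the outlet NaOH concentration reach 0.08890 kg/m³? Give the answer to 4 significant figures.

28.03 min

Transient balance on the dissolved component: V dC/dt = Q(C_in − C), so τ = V/Q = 9.35622 min.
C(t) = C_in + (C₀ − C_in) e^(−t/τ). Set C = 0.08890 and solve for t:
e^(−t/τ) = (C − C_in)/(C₀ − C_in) = (0.08890 − 0)/(1.778 − 0) = 0.0500000
t = −τ ln(…) = 9.35622 × 2.99573 = 28.0287 min.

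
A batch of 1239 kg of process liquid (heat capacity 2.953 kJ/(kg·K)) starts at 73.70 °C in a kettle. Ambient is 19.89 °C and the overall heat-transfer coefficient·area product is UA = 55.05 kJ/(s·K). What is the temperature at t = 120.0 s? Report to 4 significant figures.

M c_p dT/dt = −UA(T − T_amb).
dT/dt = (T_ss − T)/τ with T_ss = T_amb = 19.8900 °C, τ = M c_p/UA = 1239·2.953/55.05 = 66.4626 s.
Integrating: T(t) = T_ss + (T₀ − T_ss) e^(−t/τ).
T(120.0) = 19.8900 + (53.8100)·0.164388 = 28.7357 °C.

28.74 °C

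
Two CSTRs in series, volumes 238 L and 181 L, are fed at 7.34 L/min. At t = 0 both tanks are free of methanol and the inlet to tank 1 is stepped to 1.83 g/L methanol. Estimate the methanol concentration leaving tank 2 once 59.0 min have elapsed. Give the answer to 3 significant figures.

1.12 g/L

Species balance on tank i: dCᵢ/dt = (Cᵢ₋₁ − Cᵢ)/τᵢ with τᵢ = Vᵢ/Q.
τ₁ = 238/7.34 = 32.425 min; τ₂ = 181/7.34 = 24.659 min.
Tank 1: C₁ = C_in(1 − e^(−t/τ₁)). Tank 2 (τ₁ ≠ τ₂): C₂ = C_in[1 − (τ₁ e^(−t/τ₁) − τ₂ e^(−t/τ₂))/(τ₁ − τ₂)].
At t = 59.0: e^(−t/τ₁) = 0.16209, e^(−t/τ₂) = 0.091392.
C₂ = 1.83·[1 − (32.425·0.16209 − 24.659·0.091392)/(7.7657)] = 1.83·0.61340 = 1.1225 g/L.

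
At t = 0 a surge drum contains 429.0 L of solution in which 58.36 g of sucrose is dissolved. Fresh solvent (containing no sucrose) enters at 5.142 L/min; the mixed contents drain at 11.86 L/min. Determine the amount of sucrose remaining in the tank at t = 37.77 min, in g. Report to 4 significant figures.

12.02 g

Let m(t) be the amount of sucrose. Volume: V(t) = V₀ + (Q_in − Q_out) t = 429.0 − 6.71800 t; V(37.77) = 175.261 L.
Species balance (pure solvent in): dm/dt = −Q_out · m/V(t).
Separate: dm/m = −Q_out dt/V(t) ⇒ ln(m/m₀) = −(Q_out/(Q_in−Q_out)) ln(V/V₀).
m = m₀ (V₀/V)^(Q_out/(Q_in−Q_out)) = 58.36 × (429.0/175.261)^(-1.76541) = 12.0164 g.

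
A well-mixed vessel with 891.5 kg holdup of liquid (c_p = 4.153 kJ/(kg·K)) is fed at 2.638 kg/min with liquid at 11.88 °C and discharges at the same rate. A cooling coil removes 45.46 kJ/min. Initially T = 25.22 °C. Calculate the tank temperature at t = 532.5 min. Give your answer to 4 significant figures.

Heat balance on the well-mixed liquid: M c_p dT/dt = ṁ c_p (T_in − T) − 45.46.
Rearrange: dT/dt = (T_ss − T)/τ with τ = M/ṁ = 337.945 min and T_ss = T_in − Q̇/(ṁ c_p) = 7.73053 °C.
T approaches T_ss exponentially: T(t) = T_ss + (T₀ − T_ss) e^(−t/τ).
T(532.5) = 7.73053 + (17.4895)·e^(−532.5/337.945) = 7.73053 + (17.4895)·0.206863 = 11.3485 °C.

11.35 °C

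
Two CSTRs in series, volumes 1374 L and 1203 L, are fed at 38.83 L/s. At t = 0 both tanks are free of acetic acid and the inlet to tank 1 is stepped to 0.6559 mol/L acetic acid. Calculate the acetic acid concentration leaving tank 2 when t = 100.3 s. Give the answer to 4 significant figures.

Time constants: τᵢ = Vᵢ/Q for each well-mixed tank.
τ₁ = 1374/38.83 = 35.3850 s; τ₂ = 1203/38.83 = 30.9812 s.
Solving the cascade with C₁(0)=C₂(0)=0 gives C₂(t) = C_in[1 − (τ₁ e^(−t/τ₁) − τ₂ e^(−t/τ₂))/(τ₁ − τ₂)].
At t = 100.3: e^(−t/τ₁) = 0.0587459, e^(−t/τ₂) = 0.0392640.
C₂ = 0.6559·[1 − (35.3850·0.0587459 − 30.9812·0.0392640)/(4.40381)] = 0.6559·0.804197 = 0.527473 mol/L.

0.5275 mol/L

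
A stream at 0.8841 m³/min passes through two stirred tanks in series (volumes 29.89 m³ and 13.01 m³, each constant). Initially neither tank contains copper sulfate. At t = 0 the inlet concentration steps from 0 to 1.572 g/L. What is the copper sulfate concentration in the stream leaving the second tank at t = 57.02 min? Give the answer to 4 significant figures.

1.082 g/L

Species balance on tank i: dCᵢ/dt = (Cᵢ₋₁ − Cᵢ)/τᵢ with τᵢ = Vᵢ/Q.
τ₁ = 29.89/0.8841 = 33.8084 min; τ₂ = 13.01/0.8841 = 14.7155 min.
Tank 1: C₁ = C_in(1 − e^(−t/τ₁)). Tank 2 (τ₁ ≠ τ₂): C₂ = C_in[1 − (τ₁ e^(−t/τ₁) − τ₂ e^(−t/τ₂))/(τ₁ − τ₂)].
At t = 57.02: e^(−t/τ₁) = 0.185155, e^(−t/τ₂) = 0.0207581.
C₂ = 1.572·[1 − (33.8084·0.185155 − 14.7155·0.0207581)/(19.0929)] = 1.572·0.688139 = 1.08175 g/L.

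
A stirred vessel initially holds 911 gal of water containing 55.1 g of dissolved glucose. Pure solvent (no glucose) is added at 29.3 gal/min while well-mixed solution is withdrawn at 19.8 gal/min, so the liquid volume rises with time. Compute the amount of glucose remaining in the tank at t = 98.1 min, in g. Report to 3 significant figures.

Let m(t) be the amount of glucose. Volume: V(t) = V₀ + (Q_in − Q_out) t = 911 + 9.5000 t; V(98.1) = 1842.9 gal.
Solute balance: dm/dt = 0 − Q_out C = −Q_out m/V(t).
Separate: dm/m = −Q_out dt/V(t) ⇒ ln(m/m₀) = −(Q_out/(Q_in−Q_out)) ln(V/V₀).
m = m₀ (V₀/V)^(Q_out/(Q_in−Q_out)) = 55.1 × (911/1842.9)^(2.0842) = 12.688 g.

12.7 g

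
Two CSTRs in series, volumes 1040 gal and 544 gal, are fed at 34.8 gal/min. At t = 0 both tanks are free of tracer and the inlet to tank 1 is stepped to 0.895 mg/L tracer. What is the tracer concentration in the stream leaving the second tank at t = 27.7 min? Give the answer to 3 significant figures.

Each tank obeys Vᵢ dCᵢ/dt = Q(Cᵢ₋₁ − Cᵢ), so τᵢ = Vᵢ/Q.
τ₁ = 1040/34.8 = 29.885 min; τ₂ = 544/34.8 = 15.632 min.
Tank 1: C₁ = C_in(1 − e^(−t/τ₁)). Tank 2 (τ₁ ≠ τ₂): C₂ = C_in[1 − (τ₁ e^(−t/τ₁) − τ₂ e^(−t/τ₂))/(τ₁ − τ₂)].
At t = 27.7: e^(−t/τ₁) = 0.39578, e^(−t/τ₂) = 0.17000.
C₂ = 0.895·[1 − (29.885·0.39578 − 15.632·0.17000)/(14.253)] = 0.895·0.35657 = 0.31913 mg/L.

0.319 mg/L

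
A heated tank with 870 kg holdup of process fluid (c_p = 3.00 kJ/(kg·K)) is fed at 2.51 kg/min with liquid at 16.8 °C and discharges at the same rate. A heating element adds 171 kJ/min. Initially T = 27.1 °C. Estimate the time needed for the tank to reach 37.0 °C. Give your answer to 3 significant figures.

Unsteady energy balance on the tank contents: M c_p dT/dt = ṁ c_p (T_in − T) + 171.
τ = M/ṁ = 346.61 min; T_ss = T_in + Q̇/(ṁ c_p) = 39.509 °C.
T(t) = T_ss + (T₀ − T_ss) e^(−t/τ). Set T = 37.0:
e^(−t/τ) = (37.0 − 39.509)/(27.1 − 39.509) = 0.20220
t = −346.61 · ln(0.20220) = 554.06 min.

554 min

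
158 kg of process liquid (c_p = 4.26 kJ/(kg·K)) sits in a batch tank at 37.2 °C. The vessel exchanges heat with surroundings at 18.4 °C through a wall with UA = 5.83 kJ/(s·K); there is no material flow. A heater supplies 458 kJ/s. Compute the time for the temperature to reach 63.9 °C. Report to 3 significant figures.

Lumped-capacitance energy balance: M c_p dT/dt = UA(T_amb − T) + Q̇.
τ = M c_p/UA = 115.45 s; T_ss = T_amb + Q̇/UA = 18.4 + 458/5.83 = 96.959 °C.
T(t) = T_ss + (T₀ − T_ss)e^(−t/τ); set T = 63.9:
t = −τ ln[(T − T_ss)/(T₀ − T_ss)] = −115.45 · ln(0.55321) = 68.350 s.

68.3 s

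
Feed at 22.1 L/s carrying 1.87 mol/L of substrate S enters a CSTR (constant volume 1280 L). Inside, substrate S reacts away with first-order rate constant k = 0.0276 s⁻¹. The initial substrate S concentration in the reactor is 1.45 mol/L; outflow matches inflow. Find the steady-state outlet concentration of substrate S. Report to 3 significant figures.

V dC/dt = Q(C_in − C) − k V C.
At steady state: 0 = Q C_in − (Q + kV) C_ss, so C_ss = Q C_in/(Q + kV).
C_ss = 22.1·1.87/(22.1 + 0.0276·1280) = 41.327/57.428 = 0.71963 mol/L.

0.720 mol/L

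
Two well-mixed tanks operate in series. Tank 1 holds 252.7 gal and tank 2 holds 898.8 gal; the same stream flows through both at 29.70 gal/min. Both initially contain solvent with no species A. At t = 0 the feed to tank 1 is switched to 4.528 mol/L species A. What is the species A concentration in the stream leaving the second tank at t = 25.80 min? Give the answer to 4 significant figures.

1.928 mol/L

Species balance on tank i: dCᵢ/dt = (Cᵢ₋₁ − Cᵢ)/τᵢ with τᵢ = Vᵢ/Q.
τ₁ = 252.7/29.70 = 8.50842 min; τ₂ = 898.8/29.70 = 30.2626 min.
Tank 1: C₁ = C_in(1 − e^(−t/τ₁)). Tank 2 (τ₁ ≠ τ₂): C₂ = C_in[1 − (τ₁ e^(−t/τ₁) − τ₂ e^(−t/τ₂))/(τ₁ − τ₂)].
At t = 25.80: e^(−t/τ₁) = 0.0482051, e^(−t/τ₂) = 0.426332.
C₂ = 4.528·[1 − (8.50842·0.0482051 − 30.2626·0.426332)/(-21.7542)] = 4.528·0.425776 = 1.92792 mol/L.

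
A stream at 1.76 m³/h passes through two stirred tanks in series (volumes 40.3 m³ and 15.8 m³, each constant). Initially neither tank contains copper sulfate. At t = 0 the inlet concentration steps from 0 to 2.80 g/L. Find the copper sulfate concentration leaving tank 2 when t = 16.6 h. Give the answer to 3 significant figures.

0.853 g/L

Species balance on tank i: dCᵢ/dt = (Cᵢ₋₁ − Cᵢ)/τᵢ with τᵢ = Vᵢ/Q.
τ₁ = 40.3/1.76 = 22.898 h; τ₂ = 15.8/1.76 = 8.9773 h.
Tank 1: C₁ = C_in(1 − e^(−t/τ₁)). Tank 2 (τ₁ ≠ τ₂): C₂ = C_in[1 − (τ₁ e^(−t/τ₁) − τ₂ e^(−t/τ₂))/(τ₁ − τ₂)].
At t = 16.6: e^(−t/τ₁) = 0.48434, e^(−t/τ₂) = 0.15738.
C₂ = 2.80·[1 − (22.898·0.48434 − 8.9773·0.15738)/(13.920)] = 2.80·0.30480 = 0.85343 g/L.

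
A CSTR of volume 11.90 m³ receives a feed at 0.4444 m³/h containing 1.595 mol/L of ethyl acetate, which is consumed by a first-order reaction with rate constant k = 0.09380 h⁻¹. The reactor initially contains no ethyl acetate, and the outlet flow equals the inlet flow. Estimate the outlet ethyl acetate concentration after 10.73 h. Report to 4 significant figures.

0.3430 mol/L

Species balance: V dC/dt = Q C_in − Q C − k V C.
dC/dt = (Q/V) C_in − (Q/V + k) C; effective rate a = Q/V + k = 0.0373445 + 0.09380 = 0.131145 h⁻¹.
C_ss = Q C_in/(Q + kV) = 0.454190 mol/L; C(t) = C_ss + (C₀ − C_ss) e^(−a t).
C(10.73) = 0.454190 + (-0.454190)·e^(−0.131145·10.73) = 0.454190 + (-0.454190)·0.244833 = 0.342990 mol/L.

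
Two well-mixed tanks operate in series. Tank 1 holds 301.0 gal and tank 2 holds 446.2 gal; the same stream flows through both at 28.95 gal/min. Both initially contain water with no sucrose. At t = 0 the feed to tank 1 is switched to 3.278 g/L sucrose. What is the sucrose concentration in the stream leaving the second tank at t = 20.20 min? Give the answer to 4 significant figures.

Each tank obeys Vᵢ dCᵢ/dt = Q(Cᵢ₋₁ − Cᵢ), so τᵢ = Vᵢ/Q.
τ₁ = 301.0/28.95 = 10.3972 min; τ₂ = 446.2/28.95 = 15.4128 min.
Tank 1: C₁ = C_in(1 − e^(−t/τ₁)). Tank 2 (τ₁ ≠ τ₂): C₂ = C_in[1 − (τ₁ e^(−t/τ₁) − τ₂ e^(−t/τ₂))/(τ₁ − τ₂)].
At t = 20.20: e^(−t/τ₁) = 0.143299, e^(−t/τ₂) = 0.269658.
C₂ = 3.278·[1 − (10.3972·0.143299 − 15.4128·0.269658)/(-5.01554)] = 3.278·0.468399 = 1.53541 g/L.

1.535 g/L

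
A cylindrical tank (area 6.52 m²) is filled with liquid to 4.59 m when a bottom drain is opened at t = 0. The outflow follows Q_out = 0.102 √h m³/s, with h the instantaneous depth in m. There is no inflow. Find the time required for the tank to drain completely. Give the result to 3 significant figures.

274 s

Unsteady balance on liquid volume: A dh/dt = −0.102 √h.
∫ h^(−1/2) dh = −(0.102/A) ∫ dt, giving 2√h = 2√h₀ − (0.102/A) t.
Set h = 0: 2√h₀ = (0.102/A) t_empty ⇒ t_empty = 2A√h₀/0.102.
t_empty = 2·6.52·√4.59/0.102 = 13.040·2.1424/0.102 = 273.89 s.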